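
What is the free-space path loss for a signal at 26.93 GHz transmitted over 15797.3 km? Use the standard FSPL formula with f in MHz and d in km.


f = 26.93 GHz = 26930.0000 MHz
d = 15797.3 km
FSPL = 32.44 + 20*log10(26930.0000) + 20*log10(15797.3)
FSPL = 32.44 + 88.6047 + 83.9717
FSPL = 205.0164 dB

205.0164 dB


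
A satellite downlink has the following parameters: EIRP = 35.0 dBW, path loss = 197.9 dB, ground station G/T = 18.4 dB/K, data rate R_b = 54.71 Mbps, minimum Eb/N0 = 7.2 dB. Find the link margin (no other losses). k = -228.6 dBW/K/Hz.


C/N0 = EIRP - FSPL + G/T - k = 35.0 - 197.9 + 18.4 - (-228.6)
C/N0 = 84.1000 dB-Hz
R_b = 54.71 Mbps = 5.471e+07 bps -> 10*log10(R_b) = 77.3807 dB-Hz
Eb/N0 = C/N0 - 10*log10(R_b) = 84.1000 - 77.3807 = 6.7193 dB
Margin = Eb/N0 - Eb/N0_req = 6.7193 - 7.2 = -0.4806671 dB (negative margin: link does not close)

-0.4807 dB


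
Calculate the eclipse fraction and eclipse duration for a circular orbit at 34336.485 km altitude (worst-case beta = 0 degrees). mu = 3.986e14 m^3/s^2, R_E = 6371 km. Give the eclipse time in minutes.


r = 40707.4850 km
T = 1362.2957 min
Eclipse fraction = arcsin(R_E/r)/pi = arcsin(6371.0000/40707.4850)/pi
= arcsin(0.1565068)/pi = 0.05002333
Eclipse duration = 0.05002333 * 1362.2957 = 68.1466 min

68.1466 minutes


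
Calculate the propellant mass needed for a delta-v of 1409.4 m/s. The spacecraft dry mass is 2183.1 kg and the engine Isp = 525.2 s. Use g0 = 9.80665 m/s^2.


ve = Isp * g0 = 525.2 * 9.80665 = 5150.452580 m/s
mass ratio = exp(dv/ve) = exp(1409.4/5150.452580) = 1.31474911
m_prop = m_dry * (mr - 1) = 2183.1 * (1.31474911 - 1)
m_prop = 687.1288 kg

687.1288 kg


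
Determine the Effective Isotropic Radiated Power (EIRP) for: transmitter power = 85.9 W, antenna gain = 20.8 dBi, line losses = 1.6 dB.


Pt = 85.9 W = 19.3399 dBW
EIRP = Pt_dBW + Gt - losses = 19.3399 + 20.8 - 1.6 = 38.5399 dBW

38.5399 dBW


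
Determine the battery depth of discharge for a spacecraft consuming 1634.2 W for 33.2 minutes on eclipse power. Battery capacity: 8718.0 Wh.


E_used = P * t / 60 = 1634.2 * 33.2 / 60 = 904.2573 Wh
DOD = E_used / E_total * 100 = 904.2573 / 8718.0 * 100
DOD = 10.3723 %

10.3723 %


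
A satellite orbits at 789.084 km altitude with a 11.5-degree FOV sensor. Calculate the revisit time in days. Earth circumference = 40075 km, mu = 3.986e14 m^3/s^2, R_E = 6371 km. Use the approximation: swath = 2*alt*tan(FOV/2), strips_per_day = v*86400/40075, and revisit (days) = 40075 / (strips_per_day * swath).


swath = 2*789.084*tan(0.1003564) = 158.9132 km
v = sqrt(mu/r) = 7461.2156 m/s = 7.4612 km/s
strips/day = v*86400/40075 = 7.4612*86400/40075 = 16.0861
coverage/day = strips * swath = 16.0861 * 158.9132 = 2556.2873 km
revisit = 40075 / 2556.2873 = 15.6770 days

15.6770 days


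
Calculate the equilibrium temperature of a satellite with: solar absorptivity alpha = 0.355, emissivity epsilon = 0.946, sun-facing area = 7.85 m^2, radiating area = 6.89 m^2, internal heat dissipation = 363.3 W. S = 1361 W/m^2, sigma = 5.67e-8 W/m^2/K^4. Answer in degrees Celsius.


Numerator = alpha*S*A_sun + Q_int = 0.355*1361*7.85 + 363.3 = 4156.0667 W
Denominator = eps*sigma*A_rad = 0.946*5.67e-8*6.89 = 3.695672e-07 W/K^4
T^4 = 1.1245767e+10 K^4
T = 325.6471 K = 52.4971 C

52.4971 degrees Celsius


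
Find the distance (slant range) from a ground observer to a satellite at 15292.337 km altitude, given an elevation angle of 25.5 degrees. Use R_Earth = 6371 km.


h = 15292.337 km, el = 25.5 deg
d = -R_E*sin(el) + sqrt((R_E*sin(el))^2 + 2*R_E*h + h^2)
d = -6371.0000*sin(0.445059) + sqrt((6371.0000*0.4305111)^2 + 2*6371.0000*15292.337 + 15292.337^2)
d = 18143.4151 km

18143.4151 km


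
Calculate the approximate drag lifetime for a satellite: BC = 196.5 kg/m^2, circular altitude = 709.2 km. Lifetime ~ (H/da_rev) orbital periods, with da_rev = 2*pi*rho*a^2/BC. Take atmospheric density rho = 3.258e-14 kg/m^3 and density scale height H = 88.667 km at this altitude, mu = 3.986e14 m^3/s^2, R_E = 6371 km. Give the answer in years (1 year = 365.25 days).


a = R_E + alt = 7080.2000 km = 7.0802e+06 m
da_rev = 2*pi*rho*a^2/BC = 2*pi*3.258e-14*(7.0802e+06)^2/196.5 = 0.0522227148 m per revolution
N = H/da_rev = 88667.0000 m / 0.0522227148 m = 1.6978627e+06 revolutions
P = 2*pi*sqrt(a^3/mu) = 5928.9735 s
lifetime = N*P = 1.6978627e+06 * 5928.9735 = 1.0066583e+10 s = 116511.3775 days
years = 116511.3775 / 365.25 = 318.9908 years

318.9908 years


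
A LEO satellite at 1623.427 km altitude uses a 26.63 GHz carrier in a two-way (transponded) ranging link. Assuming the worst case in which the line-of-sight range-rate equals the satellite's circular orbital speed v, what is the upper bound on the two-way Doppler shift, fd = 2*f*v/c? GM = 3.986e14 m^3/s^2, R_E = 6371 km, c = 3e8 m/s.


r = 7.994427e+06 m
v = sqrt(mu/r) = 7061.1425 m/s (worst-case radial velocity)
f = 26.63 GHz = 2.663e+10 Hz
fd = 2*f*v/c = 2*2.663e+10*7061.1425/3.0e+08
fd = 1.2535882e+06 Hz

1.2536e+06 Hz


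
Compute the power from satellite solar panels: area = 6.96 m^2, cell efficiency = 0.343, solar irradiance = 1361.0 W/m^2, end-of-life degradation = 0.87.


P = area * eta * S * degradation
P = 6.96 * 0.343 * 1361.0 * 0.87
P = 2826.7066 W

2826.7066 W


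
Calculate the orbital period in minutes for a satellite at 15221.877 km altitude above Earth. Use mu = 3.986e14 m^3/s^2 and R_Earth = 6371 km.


r = 21592.8770 km = 2.1592877e+07 m
T = 2*pi*sqrt(r^3/mu) = 2*pi*sqrt(1.0067729e+22 / 3.986e14)
T = 31577.4450 s = 526.2908 min

526.2908 minutes


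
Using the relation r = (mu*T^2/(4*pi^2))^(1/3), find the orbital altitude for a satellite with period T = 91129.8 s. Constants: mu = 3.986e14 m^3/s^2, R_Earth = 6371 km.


T = 91129.8 s
r = (mu*T^2/(4*pi^2))^(1/3) = (3.986e14 * 91129.8^2 / (4*pi^2))^(1/3)
r = 4.376895e+07 m = 43768.9502 km
alt = r - R_E = 43768.9502 - 6371 = 37397.9502 km

37397.9502 km


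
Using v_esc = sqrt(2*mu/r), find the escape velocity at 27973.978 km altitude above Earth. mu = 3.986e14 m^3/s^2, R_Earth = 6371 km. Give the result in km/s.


r = 6371.0 + 27973.978 = 34344.9780 km = 3.4344978e+07 m
v_esc = sqrt(2*mu/r) = sqrt(2*3.986e14 / 3.4344978e+07)
v_esc = 4817.8361 m/s = 4.8178 km/s

4.8178 km/s


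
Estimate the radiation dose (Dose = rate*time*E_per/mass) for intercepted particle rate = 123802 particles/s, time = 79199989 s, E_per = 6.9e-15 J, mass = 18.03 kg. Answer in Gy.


Total energy deposited = rate * time * E_per
  = 123802 * 79199989 * 6.9e-15 = 0.06765531 J
Dose = E_total / mass = 0.06765531 / 18.03
Dose = 0.003752374 Gy

0.0038 Gy


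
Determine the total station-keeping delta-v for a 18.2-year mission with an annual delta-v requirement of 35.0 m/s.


dV = rate * years = 35.0 * 18.2
dV = 637.0000 m/s

637.0000 m/s


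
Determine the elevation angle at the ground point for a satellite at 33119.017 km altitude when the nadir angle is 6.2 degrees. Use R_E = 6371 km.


r = R_E + alt = 39490.0170 km
Law of sines in the satellite / Earth-center / ground-point triangle:
  sin(nadir)/R_E = sin(90 + el)/r  =>  cos(el) = (r/R_E)*sin(nadir)
cos(el) = (39490.0170 / 6371.0000) * sin(6.2 deg) = 0.6694234
el = arccos(0.6694234) = 47.9774 deg
(Earth-central angle = 90 - nadir - el = 35.8226 deg)

47.9774 degrees


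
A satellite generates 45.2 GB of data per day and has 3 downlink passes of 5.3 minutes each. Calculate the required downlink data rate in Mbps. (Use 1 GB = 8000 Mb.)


total contact time = 3 * 5.3 * 60 = 954.0000 s
data = 45.2 GB = 361600.0000 Mb
rate = 361600.0000 / 954.0000 = 379.0356 Mbps

379.0356 Mbps


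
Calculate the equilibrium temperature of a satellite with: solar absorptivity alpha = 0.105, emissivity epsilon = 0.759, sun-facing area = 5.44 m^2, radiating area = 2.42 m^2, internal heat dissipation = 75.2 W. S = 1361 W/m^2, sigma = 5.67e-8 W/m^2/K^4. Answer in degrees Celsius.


Numerator = alpha*S*A_sun + Q_int = 0.105*1361*5.44 + 75.2 = 852.6032 W
Denominator = eps*sigma*A_rad = 0.759*5.67e-8*2.42 = 1.0414543e-07 W/K^4
T^4 = 8.1866601e+09 K^4
T = 300.7992 K = 27.6492 C

27.6492 degrees Celsius


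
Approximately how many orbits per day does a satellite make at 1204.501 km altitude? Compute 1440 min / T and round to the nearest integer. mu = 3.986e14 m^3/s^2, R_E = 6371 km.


r = 7.575501e+06 m
T = 2*pi*sqrt(r^3/mu) = 6561.8797 s = 109.3647 min
revs/day = 1440 / 109.3647 = 13.1670
Rounded: 13 revolutions per day

13 revolutions per day


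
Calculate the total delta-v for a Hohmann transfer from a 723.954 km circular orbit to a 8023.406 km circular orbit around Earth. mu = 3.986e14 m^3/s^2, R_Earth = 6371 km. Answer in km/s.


r1 = 7094.9540 km = 7.094954e+06 m
r2 = 14394.4060 km = 1.4394406e+07 m
dv1 = sqrt(mu/r1)*(sqrt(2*r2/(r1+r2)) - 1) = 1180.1060 m/s
dv2 = sqrt(mu/r2)*(1 - sqrt(2*r1/(r1+r2))) = 986.1342 m/s
total dv = |dv1| + |dv2| = 1180.1060 + 986.1342 = 2166.2402 m/s = 2.1662 km/s

2.1662 km/s


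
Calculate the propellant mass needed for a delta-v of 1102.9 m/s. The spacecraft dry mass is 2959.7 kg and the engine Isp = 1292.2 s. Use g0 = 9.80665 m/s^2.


ve = Isp * g0 = 1292.2 * 9.80665 = 12672.153130 m/s
mass ratio = exp(dv/ve) = exp(1102.9/12672.153130) = 1.09093307
m_prop = m_dry * (mr - 1) = 2959.7 * (1.09093307 - 1)
m_prop = 269.1346 kg

269.1346 kg


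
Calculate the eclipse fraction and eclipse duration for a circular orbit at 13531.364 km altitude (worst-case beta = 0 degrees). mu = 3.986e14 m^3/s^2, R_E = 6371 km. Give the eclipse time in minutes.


r = 19902.3640 km
T = 465.7115 min
Eclipse fraction = arcsin(R_E/r)/pi = arcsin(6371.0000/19902.3640)/pi
= arcsin(0.3201127)/pi = 0.1037208
Eclipse duration = 0.1037208 * 465.7115 = 48.3040 min

48.3040 minutes


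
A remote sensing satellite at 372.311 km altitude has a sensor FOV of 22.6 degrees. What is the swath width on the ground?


FOV = 22.6 deg = 0.3944444 rad
swath = 2 * alt * tan(FOV/2) = 2 * 372.311 * tan(0.1972222)
swath = 2 * 372.311 * 0.1998197
swath = 148.7902 km

148.7902 km


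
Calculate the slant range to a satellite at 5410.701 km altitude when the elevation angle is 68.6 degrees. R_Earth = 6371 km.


h = 5410.701 km, el = 68.6 deg
d = -R_E*sin(el) + sqrt((R_E*sin(el))^2 + 2*R_E*h + h^2)
d = -6371.0000*sin(1.1973) + sqrt((6371.0000*0.9310558)^2 + 2*6371.0000*5410.701 + 5410.701^2)
d = 5618.3332 km

5618.3332 km


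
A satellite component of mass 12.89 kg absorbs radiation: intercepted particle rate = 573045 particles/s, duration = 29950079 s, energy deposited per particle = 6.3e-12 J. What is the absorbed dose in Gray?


Total energy deposited = rate * time * E_per
  = 573045 * 29950079 * 6.3e-12 = 108.1253 J
Dose = E_total / mass = 108.1253 / 12.89
Dose = 8.3883 Gy

8.3883 Gy


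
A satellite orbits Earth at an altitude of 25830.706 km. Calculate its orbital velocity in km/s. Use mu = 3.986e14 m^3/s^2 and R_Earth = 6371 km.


r = R_E + alt = 6371.0 + 25830.706 = 32201.7060 km = 3.2201706e+07 m
v = sqrt(mu/r) = sqrt(3.986e14 / 3.2201706e+07) = 3518.2703 m/s = 3.5183 km/s

3.5183 km/s


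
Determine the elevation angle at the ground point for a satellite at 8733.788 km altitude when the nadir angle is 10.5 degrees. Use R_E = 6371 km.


r = R_E + alt = 15104.7880 km
Law of sines in the satellite / Earth-center / ground-point triangle:
  sin(nadir)/R_E = sin(90 + el)/r  =>  cos(el) = (r/R_E)*sin(nadir)
cos(el) = (15104.7880 / 6371.0000) * sin(10.5 deg) = 0.432056
el = arccos(0.432056) = 64.4019 deg
(Earth-central angle = 90 - nadir - el = 15.0981 deg)

64.4019 degrees


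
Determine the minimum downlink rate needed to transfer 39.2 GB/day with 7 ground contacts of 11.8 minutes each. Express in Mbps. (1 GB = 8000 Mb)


total contact time = 7 * 11.8 * 60 = 4956.0000 s
data = 39.2 GB = 313600.0000 Mb
rate = 313600.0000 / 4956.0000 = 63.2768 Mbps

63.2768 Mbps


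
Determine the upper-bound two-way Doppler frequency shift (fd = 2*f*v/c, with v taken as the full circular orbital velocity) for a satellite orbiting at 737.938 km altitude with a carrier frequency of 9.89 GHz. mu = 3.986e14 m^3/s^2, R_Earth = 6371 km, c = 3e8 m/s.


r = 7.108938e+06 m
v = sqrt(mu/r) = 7488.0077 m/s (worst-case radial velocity)
f = 9.89 GHz = 9.89e+09 Hz
fd = 2*f*v/c = 2*9.89e+09*7488.0077/3.0e+08
fd = 493709.3095 Hz

493709.3095 Hz


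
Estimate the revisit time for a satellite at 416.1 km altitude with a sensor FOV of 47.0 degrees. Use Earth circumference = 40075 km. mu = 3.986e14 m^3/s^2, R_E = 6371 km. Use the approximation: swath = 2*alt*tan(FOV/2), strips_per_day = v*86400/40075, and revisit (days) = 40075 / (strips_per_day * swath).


swath = 2*416.1*tan(0.4101524) = 361.8509 km
v = sqrt(mu/r) = 7663.4887 m/s = 7.6635 km/s
strips/day = v*86400/40075 = 7.6635*86400/40075 = 16.5222
coverage/day = strips * swath = 16.5222 * 361.8509 = 5978.5566 km
revisit = 40075 / 5978.5566 = 6.7031 days

6.7031 days


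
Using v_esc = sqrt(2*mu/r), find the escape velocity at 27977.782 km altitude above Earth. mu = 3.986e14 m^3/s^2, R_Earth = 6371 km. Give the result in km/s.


r = 6371.0 + 27977.782 = 34348.7820 km = 3.4348782e+07 m
v_esc = sqrt(2*mu/r) = sqrt(2*3.986e14 / 3.4348782e+07)
v_esc = 4817.5693 m/s = 4.8176 km/s

4.8176 km/s


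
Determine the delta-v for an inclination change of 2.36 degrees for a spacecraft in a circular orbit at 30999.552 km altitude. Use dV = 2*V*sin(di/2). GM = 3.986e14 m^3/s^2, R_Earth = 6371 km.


r = 37370.5520 km = 3.7370552e+07 m
V = sqrt(mu/r) = 3265.9076 m/s
di = 2.36 deg = 0.04118977 rad
dV = 2*V*sin(di/2) = 2*3265.9076*sin(0.02059489)
dV = 134.5125 m/s = 0.1345125 km/s

0.1345 km/s


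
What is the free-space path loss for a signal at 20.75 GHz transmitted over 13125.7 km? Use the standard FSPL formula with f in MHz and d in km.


f = 20.75 GHz = 20750.0000 MHz
d = 13125.7 km
FSPL = 32.44 + 20*log10(20750.0000) + 20*log10(13125.7)
FSPL = 32.44 + 86.3404 + 82.3624
FSPL = 201.1428 dB

201.1428 dB


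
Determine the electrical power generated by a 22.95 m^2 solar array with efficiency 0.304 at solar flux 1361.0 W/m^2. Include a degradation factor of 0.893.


P = area * eta * S * degradation
P = 22.95 * 0.304 * 1361.0 * 0.893
P = 8479.4143 W

8479.4143 W


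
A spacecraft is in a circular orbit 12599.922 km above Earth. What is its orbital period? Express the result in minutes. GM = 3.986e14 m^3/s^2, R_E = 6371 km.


r = 18970.9220 km = 1.8970922e+07 m
T = 2*pi*sqrt(r^3/mu) = 2*pi*sqrt(6.8275567e+21 / 3.986e14)
T = 26004.2228 s = 433.4037 min

433.4037 minutes


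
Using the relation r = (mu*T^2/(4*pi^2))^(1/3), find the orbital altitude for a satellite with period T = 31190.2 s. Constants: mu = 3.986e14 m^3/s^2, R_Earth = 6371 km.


T = 31190.2 s
r = (mu*T^2/(4*pi^2))^(1/3) = (3.986e14 * 31190.2^2 / (4*pi^2))^(1/3)
r = 2.141598e+07 m = 21415.9803 km
alt = r - R_E = 21415.9803 - 6371 = 15044.9803 km

15044.9803 km


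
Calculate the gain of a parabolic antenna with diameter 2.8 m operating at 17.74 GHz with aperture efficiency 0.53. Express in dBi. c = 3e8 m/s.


lambda = c/f = 3e8 / 1.774e+10 = 0.01691094 m
G = eta*(pi*D/lambda)^2 = 0.53*(pi*2.8/0.01691094)^2
G = 143402.3932 (linear)
G = 10*log10(143402.3932) = 51.5656 dBi

51.5656 dBi


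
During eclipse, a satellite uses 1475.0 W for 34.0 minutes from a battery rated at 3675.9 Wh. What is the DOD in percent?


E_used = P * t / 60 = 1475.0 * 34.0 / 60 = 835.8333 Wh
DOD = E_used / E_total * 100 = 835.8333 / 3675.9 * 100
DOD = 22.7382 %

22.7382 %


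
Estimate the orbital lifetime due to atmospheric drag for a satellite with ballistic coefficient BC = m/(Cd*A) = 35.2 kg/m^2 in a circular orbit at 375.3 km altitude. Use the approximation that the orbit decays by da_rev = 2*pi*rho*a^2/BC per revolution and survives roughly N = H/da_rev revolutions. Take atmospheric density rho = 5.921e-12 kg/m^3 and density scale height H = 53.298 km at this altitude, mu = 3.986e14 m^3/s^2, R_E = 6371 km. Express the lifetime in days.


a = R_E + alt = 6746.3000 km = 6.7463e+06 m
da_rev = 2*pi*rho*a^2/BC = 2*pi*5.921e-12*(6.7463e+06)^2/35.2 = 48.102048 m per revolution
N = H/da_rev = 53298.0000 m / 48.102048 m = 1108.0194 revolutions
P = 2*pi*sqrt(a^3/mu) = 5514.5451 s
lifetime = N*P = 1108.0194 * 5514.5451 = 6.1102227e+06 s = 70.7202 days

70.7202 days


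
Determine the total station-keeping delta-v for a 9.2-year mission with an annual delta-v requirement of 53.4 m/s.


dV = rate * years = 53.4 * 9.2
dV = 491.2800 m/s

491.2800 m/s


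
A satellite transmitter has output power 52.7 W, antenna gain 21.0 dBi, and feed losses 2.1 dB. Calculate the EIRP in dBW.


Pt = 52.7 W = 17.2181 dBW
EIRP = Pt_dBW + Gt - losses = 17.2181 + 21.0 - 2.1 = 36.1181 dBW

36.1181 dBW


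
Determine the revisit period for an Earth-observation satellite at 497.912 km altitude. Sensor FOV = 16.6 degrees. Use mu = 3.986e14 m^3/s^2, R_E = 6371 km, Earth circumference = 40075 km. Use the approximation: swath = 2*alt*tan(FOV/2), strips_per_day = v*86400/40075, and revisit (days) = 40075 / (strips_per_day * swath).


swath = 2*497.912*tan(0.1448623) = 145.2750 km
v = sqrt(mu/r) = 7617.7141 m/s = 7.6177 km/s
strips/day = v*86400/40075 = 7.6177*86400/40075 = 16.4235
coverage/day = strips * swath = 16.4235 * 145.2750 = 2385.9196 km
revisit = 40075 / 2385.9196 = 16.7965 days

16.7965 days


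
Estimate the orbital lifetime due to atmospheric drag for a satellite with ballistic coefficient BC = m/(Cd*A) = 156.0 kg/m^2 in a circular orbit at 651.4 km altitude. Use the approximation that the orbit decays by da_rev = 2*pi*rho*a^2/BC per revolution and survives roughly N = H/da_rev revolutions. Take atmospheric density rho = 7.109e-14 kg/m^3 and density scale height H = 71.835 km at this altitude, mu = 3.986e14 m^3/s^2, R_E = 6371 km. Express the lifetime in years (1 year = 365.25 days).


a = R_E + alt = 7022.4000 km = 7.0224e+06 m
da_rev = 2*pi*rho*a^2/BC = 2*pi*7.109e-14*(7.0224e+06)^2/156.0 = 0.14120007 m per revolution
N = H/da_rev = 71835.0000 m / 0.14120007 m = 508746.2076 revolutions
P = 2*pi*sqrt(a^3/mu) = 5856.5191 s
lifetime = N*P = 508746.2076 * 5856.5191 = 2.9794819e+09 s = 34484.7442 days
years = 34484.7442 / 365.25 = 94.4141 years

94.4141 years


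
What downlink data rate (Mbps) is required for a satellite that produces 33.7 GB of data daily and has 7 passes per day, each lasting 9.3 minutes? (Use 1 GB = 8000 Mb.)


total contact time = 7 * 9.3 * 60 = 3906.0000 s
data = 33.7 GB = 269600.0000 Mb
rate = 269600.0000 / 3906.0000 = 69.0220 Mbps

69.0220 Mbps


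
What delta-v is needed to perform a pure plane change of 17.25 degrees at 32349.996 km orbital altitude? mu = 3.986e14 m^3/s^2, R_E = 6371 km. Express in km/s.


r = 38720.9960 km = 3.8720996e+07 m
V = sqrt(mu/r) = 3208.4508 m/s
di = 17.25 deg = 0.3010693 rad
dV = 2*V*sin(di/2) = 2*3208.4508*sin(0.1505346)
dV = 962.3219 m/s = 0.9623219 km/s

0.9623 km/s


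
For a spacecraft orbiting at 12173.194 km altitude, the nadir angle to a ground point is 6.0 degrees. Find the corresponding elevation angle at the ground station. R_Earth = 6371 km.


r = R_E + alt = 18544.1940 km
Law of sines in the satellite / Earth-center / ground-point triangle:
  sin(nadir)/R_E = sin(90 + el)/r  =>  cos(el) = (r/R_E)*sin(nadir)
cos(el) = (18544.1940 / 6371.0000) * sin(6.0 deg) = 0.304253
el = arccos(0.304253) = 72.2868 deg
(Earth-central angle = 90 - nadir - el = 11.7132 deg)

72.2868 degrees


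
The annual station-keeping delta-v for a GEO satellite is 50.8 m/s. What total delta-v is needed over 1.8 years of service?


dV = rate * years = 50.8 * 1.8
dV = 91.4400 m/s

91.4400 m/s


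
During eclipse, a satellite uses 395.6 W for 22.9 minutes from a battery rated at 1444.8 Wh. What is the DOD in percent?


E_used = P * t / 60 = 395.6 * 22.9 / 60 = 150.9873 Wh
DOD = E_used / E_total * 100 = 150.9873 / 1444.8 * 100
DOD = 10.4504 %

10.4504 %


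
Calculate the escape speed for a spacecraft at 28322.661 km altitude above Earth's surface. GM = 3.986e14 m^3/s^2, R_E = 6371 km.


r = 6371.0 + 28322.661 = 34693.6610 km = 3.4693661e+07 m
v_esc = sqrt(2*mu/r) = sqrt(2*3.986e14 / 3.4693661e+07)
v_esc = 4793.5645 m/s = 4.7936 km/s

4.7936 km/s


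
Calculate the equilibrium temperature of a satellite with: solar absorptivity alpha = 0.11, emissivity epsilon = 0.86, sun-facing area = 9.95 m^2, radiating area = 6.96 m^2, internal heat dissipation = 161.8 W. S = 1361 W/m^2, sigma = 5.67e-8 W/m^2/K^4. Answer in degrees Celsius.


Numerator = alpha*S*A_sun + Q_int = 0.11*1361*9.95 + 161.8 = 1651.4145 W
Denominator = eps*sigma*A_rad = 0.86*5.67e-8*6.96 = 3.3938352e-07 W/K^4
T^4 = 4.8659242e+09 K^4
T = 264.1139 K = -9.0361 C

-9.0361 degrees Celsius


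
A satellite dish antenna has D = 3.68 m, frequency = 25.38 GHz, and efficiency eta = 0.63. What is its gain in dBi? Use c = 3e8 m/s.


lambda = c/f = 3e8 / 2.538e+10 = 0.01182033 m
G = eta*(pi*D/lambda)^2 = 0.63*(pi*3.68/0.01182033)^2
G = 602665.9546 (linear)
G = 10*log10(602665.9546) = 57.8008 dBi

57.8008 dBi


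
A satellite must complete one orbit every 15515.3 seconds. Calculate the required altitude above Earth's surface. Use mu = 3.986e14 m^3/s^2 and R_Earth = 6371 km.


T = 15515.3 s
r = (mu*T^2/(4*pi^2))^(1/3) = (3.986e14 * 15515.3^2 / (4*pi^2))^(1/3)
r = 1.344516e+07 m = 13445.1599 km
alt = r - R_E = 13445.1599 - 6371 = 7074.1599 km

7074.1599 km


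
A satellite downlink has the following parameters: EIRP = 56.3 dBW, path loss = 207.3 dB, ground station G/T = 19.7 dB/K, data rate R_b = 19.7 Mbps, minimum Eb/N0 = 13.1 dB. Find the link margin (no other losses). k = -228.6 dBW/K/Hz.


C/N0 = EIRP - FSPL + G/T - k = 56.3 - 207.3 + 19.7 - (-228.6)
C/N0 = 97.3000 dB-Hz
R_b = 19.7 Mbps = 1.97e+07 bps -> 10*log10(R_b) = 72.9447 dB-Hz
Eb/N0 = C/N0 - 10*log10(R_b) = 97.3000 - 72.9447 = 24.3553 dB
Margin = Eb/N0 - Eb/N0_req = 24.3553 - 13.1 = 11.2553 dB (link closes)

11.2553 dB


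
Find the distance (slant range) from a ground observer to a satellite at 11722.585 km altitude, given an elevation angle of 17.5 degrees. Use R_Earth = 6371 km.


h = 11722.585 km, el = 17.5 deg
d = -R_E*sin(el) + sqrt((R_E*sin(el))^2 + 2*R_E*h + h^2)
d = -6371.0000*sin(0.3054326) + sqrt((6371.0000*0.3007058)^2 + 2*6371.0000*11722.585 + 11722.585^2)
d = 15127.0451 km

15127.0451 km


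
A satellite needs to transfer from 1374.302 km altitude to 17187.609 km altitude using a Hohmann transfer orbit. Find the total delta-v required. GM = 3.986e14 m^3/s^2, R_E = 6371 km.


r1 = 7745.3020 km = 7.745302e+06 m
r2 = 23558.6090 km = 2.3558609e+07 m
dv1 = sqrt(mu/r1)*(sqrt(2*r2/(r1+r2)) - 1) = 1627.3581 m/s
dv2 = sqrt(mu/r2)*(1 - sqrt(2*r1/(r1+r2))) = 1219.7978 m/s
total dv = |dv1| + |dv2| = 1627.3581 + 1219.7978 = 2847.1559 m/s = 2.8472 km/s

2.8472 km/s


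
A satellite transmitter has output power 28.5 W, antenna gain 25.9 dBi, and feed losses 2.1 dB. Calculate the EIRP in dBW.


Pt = 28.5 W = 14.5484 dBW
EIRP = Pt_dBW + Gt - losses = 14.5484 + 25.9 - 2.1 = 38.3484 dBW

38.3484 dBW


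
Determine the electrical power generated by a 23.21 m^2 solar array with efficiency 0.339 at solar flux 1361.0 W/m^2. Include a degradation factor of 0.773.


P = area * eta * S * degradation
P = 23.21 * 0.339 * 1361.0 * 0.773
P = 8277.7529 W

8277.7529 W


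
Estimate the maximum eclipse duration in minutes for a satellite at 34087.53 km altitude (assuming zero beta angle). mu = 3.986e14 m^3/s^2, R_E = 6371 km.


r = 40458.5300 km
T = 1349.8177 min
Eclipse fraction = arcsin(R_E/r)/pi = arcsin(6371.0000/40458.5300)/pi
= arcsin(0.1574699)/pi = 0.05033372
Eclipse duration = 0.05033372 * 1349.8177 = 67.9413 min

67.9413 minutes


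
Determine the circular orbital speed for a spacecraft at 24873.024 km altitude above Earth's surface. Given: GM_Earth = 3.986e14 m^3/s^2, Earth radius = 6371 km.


r = R_E + alt = 6371.0 + 24873.024 = 31244.0240 km = 3.1244024e+07 m
v = sqrt(mu/r) = sqrt(3.986e14 / 3.1244024e+07) = 3571.7838 m/s = 3.5718 km/s

3.5718 km/s


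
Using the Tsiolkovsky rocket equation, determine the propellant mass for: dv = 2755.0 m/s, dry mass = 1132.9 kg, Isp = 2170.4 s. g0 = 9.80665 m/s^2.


ve = Isp * g0 = 2170.4 * 9.80665 = 21284.353160 m/s
mass ratio = exp(dv/ve) = exp(2755.0/21284.353160) = 1.13818832
m_prop = m_dry * (mr - 1) = 1132.9 * (1.13818832 - 1)
m_prop = 156.5536 kg

156.5536 kg


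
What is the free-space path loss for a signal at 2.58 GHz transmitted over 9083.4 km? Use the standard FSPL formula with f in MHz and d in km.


f = 2.58 GHz = 2580.0000 MHz
d = 9083.4 km
FSPL = 32.44 + 20*log10(2580.0000) + 20*log10(9083.4)
FSPL = 32.44 + 68.2324 + 79.1650
FSPL = 179.8374 dB

179.8374 dB


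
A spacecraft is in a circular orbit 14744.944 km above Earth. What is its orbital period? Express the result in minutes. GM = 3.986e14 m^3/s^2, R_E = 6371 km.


r = 21115.9440 km = 2.1115944e+07 m
T = 2*pi*sqrt(r^3/mu) = 2*pi*sqrt(9.4152424e+21 / 3.986e14)
T = 30537.0425 s = 508.9507 min

508.9507 minutes


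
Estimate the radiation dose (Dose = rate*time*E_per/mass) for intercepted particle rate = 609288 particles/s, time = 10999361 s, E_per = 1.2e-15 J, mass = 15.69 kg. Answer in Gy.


Total energy deposited = rate * time * E_per
  = 609288 * 10999361 * 1.2e-15 = 0.008042134 J
Dose = E_total / mass = 0.008042134 / 15.69
Dose = 5.1256433e-04 Gy

5.1256e-04 Gy


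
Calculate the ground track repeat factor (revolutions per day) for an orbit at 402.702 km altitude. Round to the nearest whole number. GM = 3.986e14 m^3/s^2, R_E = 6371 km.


r = 6.773702e+06 m
T = 2*pi*sqrt(r^3/mu) = 5548.1776 s = 92.4696 min
revs/day = 1440 / 92.4696 = 15.5727
Rounded: 16 revolutions per day

16 revolutions per day


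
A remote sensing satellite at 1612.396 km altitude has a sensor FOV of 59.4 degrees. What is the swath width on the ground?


FOV = 59.4 deg = 1.0367 rad
swath = 2 * alt * tan(FOV/2) = 2 * 1612.396 * tan(0.5183628)
swath = 2 * 1612.396 * 0.5703899
swath = 1839.3889 km

1839.3889 km


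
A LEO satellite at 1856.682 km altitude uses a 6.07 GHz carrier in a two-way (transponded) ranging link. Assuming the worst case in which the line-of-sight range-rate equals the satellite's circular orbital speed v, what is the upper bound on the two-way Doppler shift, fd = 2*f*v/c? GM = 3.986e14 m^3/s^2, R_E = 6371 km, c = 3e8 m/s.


r = 8.227682e+06 m
v = sqrt(mu/r) = 6960.3311 m/s (worst-case radial velocity)
f = 6.07 GHz = 6.07e+09 Hz
fd = 2*f*v/c = 2*6.07e+09*6960.3311/3.0e+08
fd = 281661.3978 Hz

281661.3978 Hz


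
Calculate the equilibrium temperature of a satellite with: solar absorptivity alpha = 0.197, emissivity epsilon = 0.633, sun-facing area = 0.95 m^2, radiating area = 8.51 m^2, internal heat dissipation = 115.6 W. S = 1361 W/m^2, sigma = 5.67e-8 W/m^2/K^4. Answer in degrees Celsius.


Numerator = alpha*S*A_sun + Q_int = 0.197*1361*0.95 + 115.6 = 370.3111 W
Denominator = eps*sigma*A_rad = 0.633*5.67e-8*8.51 = 3.0543326e-07 W/K^4
T^4 = 1.2124127e+09 K^4
T = 186.6004 K = -86.5496 C

-86.5496 degrees Celsius


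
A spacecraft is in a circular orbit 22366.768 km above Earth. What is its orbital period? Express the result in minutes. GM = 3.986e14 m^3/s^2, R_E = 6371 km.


r = 28737.7680 km = 2.8737768e+07 m
T = 2*pi*sqrt(r^3/mu) = 2*pi*sqrt(2.3733353e+22 / 3.986e14)
T = 48483.1438 s = 808.0524 min

808.0524 minutes


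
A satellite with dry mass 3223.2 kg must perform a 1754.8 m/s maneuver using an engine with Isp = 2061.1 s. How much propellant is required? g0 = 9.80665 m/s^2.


ve = Isp * g0 = 2061.1 * 9.80665 = 20212.486315 m/s
mass ratio = exp(dv/ve) = exp(1754.8/20212.486315) = 1.09069774
m_prop = m_dry * (mr - 1) = 3223.2 * (1.09069774 - 1)
m_prop = 292.3370 kg

292.3370 kg


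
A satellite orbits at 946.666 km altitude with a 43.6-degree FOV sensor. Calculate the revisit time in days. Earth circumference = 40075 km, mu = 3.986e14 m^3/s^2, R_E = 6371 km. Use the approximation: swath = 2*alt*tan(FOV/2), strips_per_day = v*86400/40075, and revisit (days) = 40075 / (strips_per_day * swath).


swath = 2*946.666*tan(0.3804818) = 757.2788 km
v = sqrt(mu/r) = 7380.4417 m/s = 7.3804 km/s
strips/day = v*86400/40075 = 7.3804*86400/40075 = 15.9119
coverage/day = strips * swath = 15.9119 * 757.2788 = 12049.7587 km
revisit = 40075 / 12049.7587 = 3.3258 days

3.3258 days


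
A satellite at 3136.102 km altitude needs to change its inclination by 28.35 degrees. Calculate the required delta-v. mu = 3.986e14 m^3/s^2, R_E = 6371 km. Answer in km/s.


r = 9507.1020 km = 9.507102e+06 m
V = sqrt(mu/r) = 6475.0715 m/s
di = 28.35 deg = 0.4948008 rad
dV = 2*V*sin(di/2) = 2*6475.0715*sin(0.2474004)
dV = 3171.2875 m/s = 3.1713 km/s

3.1713 km/s


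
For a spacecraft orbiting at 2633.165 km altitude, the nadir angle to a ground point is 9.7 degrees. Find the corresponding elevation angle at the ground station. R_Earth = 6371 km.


r = R_E + alt = 9004.1650 km
Law of sines in the satellite / Earth-center / ground-point triangle:
  sin(nadir)/R_E = sin(90 + el)/r  =>  cos(el) = (r/R_E)*sin(nadir)
cos(el) = (9004.1650 / 6371.0000) * sin(9.7 deg) = 0.2381269
el = arccos(0.2381269) = 76.2240 deg
(Earth-central angle = 90 - nadir - el = 4.0760 deg)

76.2240 degrees


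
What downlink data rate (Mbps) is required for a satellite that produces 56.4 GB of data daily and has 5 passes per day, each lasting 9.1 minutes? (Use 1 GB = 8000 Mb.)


total contact time = 5 * 9.1 * 60 = 2730.0000 s
data = 56.4 GB = 451200.0000 Mb
rate = 451200.0000 / 2730.0000 = 165.2747 Mbps

165.2747 Mbps


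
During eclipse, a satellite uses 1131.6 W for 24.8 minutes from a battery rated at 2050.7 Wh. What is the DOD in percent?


E_used = P * t / 60 = 1131.6 * 24.8 / 60 = 467.7280 Wh
DOD = E_used / E_total * 100 = 467.7280 / 2050.7 * 100
DOD = 22.8082 %

22.8082 %


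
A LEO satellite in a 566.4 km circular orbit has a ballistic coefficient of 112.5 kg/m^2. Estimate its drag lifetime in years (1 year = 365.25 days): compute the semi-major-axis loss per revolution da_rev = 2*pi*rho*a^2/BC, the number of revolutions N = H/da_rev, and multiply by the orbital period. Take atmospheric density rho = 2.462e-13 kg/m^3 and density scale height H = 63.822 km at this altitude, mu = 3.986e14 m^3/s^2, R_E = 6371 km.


a = R_E + alt = 6937.4000 km = 6.9374e+06 m
da_rev = 2*pi*rho*a^2/BC = 2*pi*2.462e-13*(6.9374e+06)^2/112.5 = 0.661772729 m per revolution
N = H/da_rev = 63822.0000 m / 0.661772729 m = 96440.9641 revolutions
P = 2*pi*sqrt(a^3/mu) = 5750.5095 s
lifetime = N*P = 96440.9641 * 5750.5095 = 5.5458468e+08 s = 6418.8042 days
years = 6418.8042 / 365.25 = 17.5737 years

17.5737 years


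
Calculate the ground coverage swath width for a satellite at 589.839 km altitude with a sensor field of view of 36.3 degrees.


FOV = 36.3 deg = 0.6335545 rad
swath = 2 * alt * tan(FOV/2) = 2 * 589.839 * tan(0.3167773)
swath = 2 * 589.839 * 0.3278165
swath = 386.7180 km

386.7180 km


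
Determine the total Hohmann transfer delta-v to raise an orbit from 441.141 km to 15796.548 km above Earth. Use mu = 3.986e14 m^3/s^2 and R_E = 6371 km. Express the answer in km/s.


r1 = 6812.1410 km = 6.812141e+06 m
r2 = 22167.5480 km = 2.2167548e+07 m
dv1 = sqrt(mu/r1)*(sqrt(2*r2/(r1+r2)) - 1) = 1811.9745 m/s
dv2 = sqrt(mu/r2)*(1 - sqrt(2*r1/(r1+r2))) = 1332.9289 m/s
total dv = |dv1| + |dv2| = 1811.9745 + 1332.9289 = 3144.9034 m/s = 3.1449 km/s

3.1449 km/s


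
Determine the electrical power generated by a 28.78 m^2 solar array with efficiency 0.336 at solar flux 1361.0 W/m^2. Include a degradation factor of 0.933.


P = area * eta * S * degradation
P = 28.78 * 0.336 * 1361.0 * 0.933
P = 12279.1933 W

12279.1933 W


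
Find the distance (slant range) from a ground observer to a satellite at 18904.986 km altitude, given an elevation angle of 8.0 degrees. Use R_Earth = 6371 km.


h = 18904.986 km, el = 8.0 deg
d = -R_E*sin(el) + sqrt((R_E*sin(el))^2 + 2*R_E*h + h^2)
d = -6371.0000*sin(0.1396263) + sqrt((6371.0000*0.1391731)^2 + 2*6371.0000*18904.986 + 18904.986^2)
d = 23589.2758 km

23589.2758 km


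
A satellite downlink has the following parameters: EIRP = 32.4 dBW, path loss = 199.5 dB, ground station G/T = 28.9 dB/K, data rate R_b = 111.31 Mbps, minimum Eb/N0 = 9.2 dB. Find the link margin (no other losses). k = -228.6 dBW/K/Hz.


C/N0 = EIRP - FSPL + G/T - k = 32.4 - 199.5 + 28.9 - (-228.6)
C/N0 = 90.4000 dB-Hz
R_b = 111.31 Mbps = 1.1131e+08 bps -> 10*log10(R_b) = 80.4653 dB-Hz
Eb/N0 = C/N0 - 10*log10(R_b) = 90.4000 - 80.4653 = 9.9347 dB
Margin = Eb/N0 - Eb/N0_req = 9.9347 - 9.2 = 0.7346582 dB (link closes)

0.7347 dB


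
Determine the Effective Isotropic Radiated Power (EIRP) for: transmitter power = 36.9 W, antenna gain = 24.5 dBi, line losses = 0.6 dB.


Pt = 36.9 W = 15.6703 dBW
EIRP = Pt_dBW + Gt - losses = 15.6703 + 24.5 - 0.6 = 39.5703 dBW

39.5703 dBW


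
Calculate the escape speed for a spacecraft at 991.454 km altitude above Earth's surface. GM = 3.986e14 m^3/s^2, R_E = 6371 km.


r = 6371.0 + 991.454 = 7362.4540 km = 7.362454e+06 m
v_esc = sqrt(2*mu/r) = sqrt(2*3.986e14 / 7.362454e+06)
v_esc = 10405.7251 m/s = 10.4057 km/s

10.4057 km/s


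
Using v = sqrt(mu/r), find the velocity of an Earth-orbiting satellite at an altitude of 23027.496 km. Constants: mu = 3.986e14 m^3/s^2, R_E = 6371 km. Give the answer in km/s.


r = R_E + alt = 6371.0 + 23027.496 = 29398.4960 km = 2.9398496e+07 m
v = sqrt(mu/r) = sqrt(3.986e14 / 2.9398496e+07) = 3682.1891 m/s = 3.6822 km/s

3.6822 km/s


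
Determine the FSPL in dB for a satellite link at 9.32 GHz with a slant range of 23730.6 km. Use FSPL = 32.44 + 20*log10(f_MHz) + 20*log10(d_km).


f = 9.32 GHz = 9320.0000 MHz
d = 23730.6 km
FSPL = 32.44 + 20*log10(9320.0000) + 20*log10(23730.6)
FSPL = 32.44 + 79.3883 + 87.5062
FSPL = 199.3345 dB

199.3345 dB


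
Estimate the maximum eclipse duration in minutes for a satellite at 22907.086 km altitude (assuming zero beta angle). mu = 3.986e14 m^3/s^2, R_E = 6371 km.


r = 29278.0860 km
T = 830.9483 min
Eclipse fraction = arcsin(R_E/r)/pi = arcsin(6371.0000/29278.0860)/pi
= arcsin(0.217603)/pi = 0.06982381
Eclipse duration = 0.06982381 * 830.9483 = 58.0200 min

58.0200 minutes


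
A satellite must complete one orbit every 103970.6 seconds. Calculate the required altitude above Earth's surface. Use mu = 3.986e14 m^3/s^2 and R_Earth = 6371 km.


T = 103970.6 s
r = (mu*T^2/(4*pi^2))^(1/3) = (3.986e14 * 103970.6^2 / (4*pi^2))^(1/3)
r = 4.7789544e+07 m = 47789.5439 km
alt = r - R_E = 47789.5439 - 6371 = 41418.5439 km

41418.5439 km


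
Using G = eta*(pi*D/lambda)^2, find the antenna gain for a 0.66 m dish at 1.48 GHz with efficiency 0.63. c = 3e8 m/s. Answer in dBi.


lambda = c/f = 3e8 / 1.48e+09 = 0.2027027 m
G = eta*(pi*D/lambda)^2 = 0.63*(pi*0.66/0.2027027)^2
G = 65.9188 (linear)
G = 10*log10(65.9188) = 18.1901 dBi

18.1901 dBi


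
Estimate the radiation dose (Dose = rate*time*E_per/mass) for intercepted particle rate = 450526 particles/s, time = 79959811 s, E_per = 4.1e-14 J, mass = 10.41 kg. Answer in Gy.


Total energy deposited = rate * time * E_per
  = 450526 * 79959811 * 4.1e-14 = 1.4770 J
Dose = E_total / mass = 1.4770 / 10.41
Dose = 0.1418812 Gy

0.1419 Gy


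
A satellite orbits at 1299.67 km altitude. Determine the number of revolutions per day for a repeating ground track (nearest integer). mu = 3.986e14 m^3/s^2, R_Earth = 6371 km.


r = 7.67067e+06 m
T = 2*pi*sqrt(r^3/mu) = 6685.9199 s = 111.4320 min
revs/day = 1440 / 111.4320 = 12.9227
Rounded: 13 revolutions per day

13 revolutions per day


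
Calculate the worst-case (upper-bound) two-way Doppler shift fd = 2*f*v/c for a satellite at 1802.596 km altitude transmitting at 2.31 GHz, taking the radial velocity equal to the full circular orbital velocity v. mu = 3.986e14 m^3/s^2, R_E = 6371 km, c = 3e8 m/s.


r = 8.173596e+06 m
v = sqrt(mu/r) = 6983.3219 m/s (worst-case radial velocity)
f = 2.31 GHz = 2.31e+09 Hz
fd = 2*f*v/c = 2*2.31e+09*6983.3219/3.0e+08
fd = 107543.1577 Hz

107543.1577 Hz


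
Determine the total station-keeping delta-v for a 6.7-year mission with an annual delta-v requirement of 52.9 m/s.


dV = rate * years = 52.9 * 6.7
dV = 354.4300 m/s

354.4300 m/s


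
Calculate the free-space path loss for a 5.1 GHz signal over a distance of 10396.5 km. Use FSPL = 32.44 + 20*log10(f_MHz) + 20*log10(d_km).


f = 5.1 GHz = 5100.0000 MHz
d = 10396.5 km
FSPL = 32.44 + 20*log10(5100.0000) + 20*log10(10396.5)
FSPL = 32.44 + 74.1514 + 80.3377
FSPL = 186.9291 dB

186.9291 dB


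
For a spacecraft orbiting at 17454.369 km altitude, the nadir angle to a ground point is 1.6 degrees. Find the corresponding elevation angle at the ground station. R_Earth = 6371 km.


r = R_E + alt = 23825.3690 km
Law of sines in the satellite / Earth-center / ground-point triangle:
  sin(nadir)/R_E = sin(90 + el)/r  =>  cos(el) = (r/R_E)*sin(nadir)
cos(el) = (23825.3690 / 6371.0000) * sin(1.6 deg) = 0.1044174
el = arccos(0.1044174) = 84.0064 deg
(Earth-central angle = 90 - nadir - el = 4.3936 deg)

84.0064 degrees


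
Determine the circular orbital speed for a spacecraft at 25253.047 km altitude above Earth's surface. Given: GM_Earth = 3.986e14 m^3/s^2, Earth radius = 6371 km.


r = R_E + alt = 6371.0 + 25253.047 = 31624.0470 km = 3.1624047e+07 m
v = sqrt(mu/r) = sqrt(3.986e14 / 3.1624047e+07) = 3550.2581 m/s = 3.5503 km/s

3.5503 km/s


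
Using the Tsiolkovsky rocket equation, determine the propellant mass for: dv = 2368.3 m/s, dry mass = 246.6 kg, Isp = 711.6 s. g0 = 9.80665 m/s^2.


ve = Isp * g0 = 711.6 * 9.80665 = 6978.412140 m/s
mass ratio = exp(dv/ve) = exp(2368.3/6978.412140) = 1.40407005
m_prop = m_dry * (mr - 1) = 246.6 * (1.40407005 - 1)
m_prop = 99.6437 kg

99.6437 kg


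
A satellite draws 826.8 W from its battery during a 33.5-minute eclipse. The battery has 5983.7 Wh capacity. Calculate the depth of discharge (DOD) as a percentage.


E_used = P * t / 60 = 826.8 * 33.5 / 60 = 461.6300 Wh
DOD = E_used / E_total * 100 = 461.6300 / 5983.7 * 100
DOD = 7.7148 %

7.7148 %


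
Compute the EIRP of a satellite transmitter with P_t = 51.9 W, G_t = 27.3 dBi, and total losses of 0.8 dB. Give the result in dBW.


Pt = 51.9 W = 17.1517 dBW
EIRP = Pt_dBW + Gt - losses = 17.1517 + 27.3 - 0.8 = 43.6517 dBW

43.6517 dBW


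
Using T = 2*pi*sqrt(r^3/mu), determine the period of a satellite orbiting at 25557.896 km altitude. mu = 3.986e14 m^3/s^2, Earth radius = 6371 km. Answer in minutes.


r = 31928.8960 km = 3.1928896e+07 m
T = 2*pi*sqrt(r^3/mu) = 2*pi*sqrt(3.2550054e+22 / 3.986e14)
T = 56778.9131 s = 946.3152 min

946.3152 minutes


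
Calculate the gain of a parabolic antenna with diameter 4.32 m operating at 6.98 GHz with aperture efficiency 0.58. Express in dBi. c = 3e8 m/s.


lambda = c/f = 3e8 / 6.98e+09 = 0.04297994 m
G = eta*(pi*D/lambda)^2 = 0.58*(pi*4.32/0.04297994)^2
G = 57831.3817 (linear)
G = 10*log10(57831.3817) = 47.6216 dBi

47.6216 dBi


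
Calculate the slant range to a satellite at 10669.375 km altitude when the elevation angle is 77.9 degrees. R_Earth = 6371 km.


h = 10669.375 km, el = 77.9 deg
d = -R_E*sin(el) + sqrt((R_E*sin(el))^2 + 2*R_E*h + h^2)
d = -6371.0000*sin(1.3596) + sqrt((6371.0000*0.9777832)^2 + 2*6371.0000*10669.375 + 10669.375^2)
d = 10758.5056 km

10758.5056 km


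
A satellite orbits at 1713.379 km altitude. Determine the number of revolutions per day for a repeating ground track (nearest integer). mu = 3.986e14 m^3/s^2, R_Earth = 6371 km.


r = 8.084379e+06 m
T = 2*pi*sqrt(r^3/mu) = 7234.0452 s = 120.5674 min
revs/day = 1440 / 120.5674 = 11.9435
Rounded: 12 revolutions per day

12 revolutions per day


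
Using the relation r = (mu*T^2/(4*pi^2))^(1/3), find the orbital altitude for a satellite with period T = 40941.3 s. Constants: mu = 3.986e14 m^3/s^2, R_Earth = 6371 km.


T = 40941.3 s
r = (mu*T^2/(4*pi^2))^(1/3) = (3.986e14 * 40941.3^2 / (4*pi^2))^(1/3)
r = 2.5674398e+07 m = 25674.3981 km
alt = r - R_E = 25674.3981 - 6371 = 19303.3981 km

19303.3981 km
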